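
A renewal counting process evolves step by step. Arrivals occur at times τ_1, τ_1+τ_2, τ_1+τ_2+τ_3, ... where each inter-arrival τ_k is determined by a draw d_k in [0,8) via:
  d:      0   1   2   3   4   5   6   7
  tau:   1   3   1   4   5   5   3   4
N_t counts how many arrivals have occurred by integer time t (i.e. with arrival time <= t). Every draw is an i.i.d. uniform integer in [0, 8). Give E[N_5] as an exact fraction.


Inter-arrival values over d=0..7: [1, 3, 1, 4, 5, 5, 3, 4]
Each d has probability 1/8, so the pmf of τ is: f(1) = 1/4, f(3) = 1/4, f(4) = 1/4, f(5) = 1/4
Renewal equation for m(n) = E[N_n]: condition on τ_1 = k (if k <= n, one arrival plus a fresh copy on the remaining n−k steps): m(n) = F(n) + Σ_{k<=n} f(k)·m(n−k), where F(n) = P(τ <= n) and m(0) = 0
m(1) = F(1) = 1/4
m(2) = F(2) + f(1)·m(1) = 1/4 + 1/4·1/4 = 5/16
m(3) = F(3) + f(1)·m(2) = 1/2 + 1/4·5/16 = 37/64
m(4) = F(4) + f(1)·m(3) + f(3)·m(1) = 3/4 + 1/4·37/64 + 1/4·1/4 = 245/256
m(5) = F(5) + f(1)·m(4) + f(3)·m(2) + f(4)·m(1) = 1 + 1/4·245/256 + 1/4·5/16 + 1/4·1/4 = 1413/1024
E[N_5] = m(5) = 1413/1024

1413/1024


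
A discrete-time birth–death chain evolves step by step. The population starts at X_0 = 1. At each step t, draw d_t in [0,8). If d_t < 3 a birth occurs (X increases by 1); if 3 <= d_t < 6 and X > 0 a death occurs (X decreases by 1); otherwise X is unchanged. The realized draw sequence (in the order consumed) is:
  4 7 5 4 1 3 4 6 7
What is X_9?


0

t=0: X=1, d=4 → death, X_1=0
t=1: X=0, d=7 → hold, X_2=0
t=2: X=0, d=5 → hold, X_3=0
t=3: X=0, d=4 → hold, X_4=0
t=4: X=0, d=1 → birth, X_5=1
t=5: X=1, d=3 → death, X_6=0
t=6: X=0, d=4 → hold, X_7=0
t=7: X=0, d=6 → hold, X_8=0
t=8: X=0, d=7 → hold, X_9=0


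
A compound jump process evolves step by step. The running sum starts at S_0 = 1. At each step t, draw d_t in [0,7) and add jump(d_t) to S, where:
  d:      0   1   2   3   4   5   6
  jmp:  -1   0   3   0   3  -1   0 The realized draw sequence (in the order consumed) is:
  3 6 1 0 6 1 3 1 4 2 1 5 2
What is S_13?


t=0: S=1, d=3, jump=0, S_1=1
t=1: S=1, d=6, jump=0, S_2=1
t=2: S=1, d=1, jump=0, S_3=1
t=3: S=1, d=0, jump=-1, S_4=0
t=4: S=0, d=6, jump=0, S_5=0
t=5: S=0, d=1, jump=0, S_6=0
t=6: S=0, d=3, jump=0, S_7=0
t=7: S=0, d=1, jump=0, S_8=0
t=8: S=0, d=4, jump=3, S_9=3
t=9: S=3, d=2, jump=3, S_10=6
t=10: S=6, d=1, jump=0, S_11=6
t=11: S=6, d=5, jump=-1, S_12=5
t=12: S=5, d=2, jump=3, S_13=8

8


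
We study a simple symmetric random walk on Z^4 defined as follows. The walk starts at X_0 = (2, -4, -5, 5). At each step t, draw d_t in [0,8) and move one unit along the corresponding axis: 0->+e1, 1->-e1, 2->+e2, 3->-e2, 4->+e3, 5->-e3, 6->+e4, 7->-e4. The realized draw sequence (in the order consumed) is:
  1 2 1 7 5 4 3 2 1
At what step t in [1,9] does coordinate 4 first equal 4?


t=0: X=(2, -4, -5, 5), d=1 → -e1, X_1=(1, -4, -5, 5)
t=1: X=(1, -4, -5, 5), d=2 → +e2, X_2=(1, -3, -5, 5)
t=2: X=(1, -3, -5, 5), d=1 → -e1, X_3=(0, -3, -5, 5)
t=3: X=(0, -3, -5, 5), d=7 → -e4, X_4=(0, -3, -5, 4)
t=4: X=(0, -3, -5, 4), d=5 → -e3, X_5=(0, -3, -6, 4)
t=5: X=(0, -3, -6, 4), d=4 → +e3, X_6=(0, -3, -5, 4)
t=6: X=(0, -3, -5, 4), d=3 → -e2, X_7=(0, -4, -5, 4)
t=7: X=(0, -4, -5, 4), d=2 → +e2, X_8=(0, -3, -5, 4)
t=8: X=(0, -3, -5, 4), d=1 → -e1, X_9=(-1, -3, -5, 4)

4


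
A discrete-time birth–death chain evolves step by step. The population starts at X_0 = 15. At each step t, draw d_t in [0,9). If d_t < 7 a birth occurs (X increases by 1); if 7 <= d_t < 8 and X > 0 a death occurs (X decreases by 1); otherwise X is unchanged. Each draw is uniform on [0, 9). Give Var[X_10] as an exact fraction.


X can drop by at most 1 per step and X_0 = 15 > T = 10, so X_t >= 15 − t >= 5 > 0 for every t <= 10: the floor at 0 (the 'and X > 0' condition) never binds. Hence X_10 = X_0 + Σ_{t<10} Y_t with i.i.d. increments Y_t = y(d_t) ∈ {+1, −1, 0}.
Outcome values over d=0..8: [1, 1, 1, 1, 1, 1, 1, -1, 0]
Σy = 6, Σy² = 8, M = 9
μ = 6/9 = 2/3,  σ² = 8/9 − (2/3)² = 4/9
Independent increments: Var[X_10] = 10·σ² = 10·(4/9) = 40/9

40/9


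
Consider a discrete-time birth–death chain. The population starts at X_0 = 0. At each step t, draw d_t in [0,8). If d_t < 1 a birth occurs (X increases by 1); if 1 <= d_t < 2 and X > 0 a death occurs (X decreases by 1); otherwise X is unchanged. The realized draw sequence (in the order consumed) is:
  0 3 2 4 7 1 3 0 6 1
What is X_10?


0

t=0: X=0, d=0 → birth, X_1=1
t=1: X=1, d=3 → hold, X_2=1
t=2: X=1, d=2 → hold, X_3=1
t=3: X=1, d=4 → hold, X_4=1
t=4: X=1, d=7 → hold, X_5=1
t=5: X=1, d=1 → death, X_6=0
t=6: X=0, d=3 → hold, X_7=0
t=7: X=0, d=0 → birth, X_8=1
t=8: X=1, d=6 → hold, X_9=1
t=9: X=1, d=1 → death, X_10=0


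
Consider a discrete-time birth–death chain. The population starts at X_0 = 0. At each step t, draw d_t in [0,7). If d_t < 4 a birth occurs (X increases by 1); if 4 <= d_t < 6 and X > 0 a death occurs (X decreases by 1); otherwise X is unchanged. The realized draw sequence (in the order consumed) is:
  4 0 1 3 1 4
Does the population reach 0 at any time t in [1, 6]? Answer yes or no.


yes

t=0: X=0, d=4 → hold, X_1=0
t=1: X=0, d=0 → birth, X_2=1
t=2: X=1, d=1 → birth, X_3=2
t=3: X=2, d=3 → birth, X_4=3
t=4: X=3, d=1 → birth, X_5=4
t=5: X=4, d=4 → death, X_6=3


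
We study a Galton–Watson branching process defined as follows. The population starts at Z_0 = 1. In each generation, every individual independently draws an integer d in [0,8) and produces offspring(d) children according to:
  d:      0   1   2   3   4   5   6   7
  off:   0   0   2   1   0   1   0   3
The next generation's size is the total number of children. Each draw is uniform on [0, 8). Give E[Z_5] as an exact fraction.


Outcome values over d=0..7: [0, 0, 2, 1, 0, 1, 0, 3]
Σy = 7, Σy² = 15, M = 8
μ = 7/8 = 7/8,  σ² = 15/8 − (7/8)² = 71/64
E[Z_0] = 1
E[Z_1] = 7/8·E[Z_0] = 7/8
E[Z_2] = 7/8·E[Z_1] = 49/64
E[Z_3] = 7/8·E[Z_2] = 343/512
E[Z_4] = 7/8·E[Z_3] = 2401/4096
E[Z_5] = 7/8·E[Z_4] = 16807/32768

16807/32768


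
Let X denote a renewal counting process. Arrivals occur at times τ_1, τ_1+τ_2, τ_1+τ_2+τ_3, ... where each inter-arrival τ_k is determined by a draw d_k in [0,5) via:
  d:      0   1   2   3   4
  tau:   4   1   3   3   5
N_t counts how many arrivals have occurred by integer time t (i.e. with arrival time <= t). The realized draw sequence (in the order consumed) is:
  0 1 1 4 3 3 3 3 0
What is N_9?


draw d_1=0: τ_1=4, arrival time A_1=4
draw d_2=1: τ_2=1, arrival time A_2=5
draw d_3=1: τ_3=1, arrival time A_3=6
draw d_4=4: τ_4=5, arrival time A_4=11
draw d_5=3: τ_5=3, arrival time A_5=14
draw d_6=3: τ_6=3, arrival time A_6=17
draw d_7=3: τ_7=3, arrival time A_7=20
draw d_8=3: τ_8=3, arrival time A_8=23
draw d_9=0: τ_9=4, arrival time A_9=27
N_t over t=0..9: 0:0 1:0 2:0 3:0 4:1 5:2 6:3 7:3 8:3 9:3

3


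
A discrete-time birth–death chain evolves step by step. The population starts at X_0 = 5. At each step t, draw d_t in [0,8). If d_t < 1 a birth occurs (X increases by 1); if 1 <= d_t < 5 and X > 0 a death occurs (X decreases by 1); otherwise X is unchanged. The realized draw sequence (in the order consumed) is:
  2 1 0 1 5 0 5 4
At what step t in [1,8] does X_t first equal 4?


1

t=0: X=5, d=2 → death, X_1=4
t=1: X=4, d=1 → death, X_2=3
t=2: X=3, d=0 → birth, X_3=4
t=3: X=4, d=1 → death, X_4=3
t=4: X=3, d=5 → hold, X_5=3
t=5: X=3, d=0 → birth, X_6=4
t=6: X=4, d=5 → hold, X_7=4
t=7: X=4, d=4 → death, X_8=3


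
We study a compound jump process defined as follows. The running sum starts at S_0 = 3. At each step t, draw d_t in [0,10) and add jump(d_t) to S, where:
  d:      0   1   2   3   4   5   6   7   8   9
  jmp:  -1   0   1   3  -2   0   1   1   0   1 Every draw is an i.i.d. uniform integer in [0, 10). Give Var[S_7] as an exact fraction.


287/25

Outcome values over d=0..9: [-1, 0, 1, 3, -2, 0, 1, 1, 0, 1]
Σy = 4, Σy² = 18, M = 10
μ = 4/10 = 2/5,  σ² = 18/10 − (2/5)² = 41/25
Independent increments: Var[S_7] = 7·σ² = 7·(41/25) = 287/25


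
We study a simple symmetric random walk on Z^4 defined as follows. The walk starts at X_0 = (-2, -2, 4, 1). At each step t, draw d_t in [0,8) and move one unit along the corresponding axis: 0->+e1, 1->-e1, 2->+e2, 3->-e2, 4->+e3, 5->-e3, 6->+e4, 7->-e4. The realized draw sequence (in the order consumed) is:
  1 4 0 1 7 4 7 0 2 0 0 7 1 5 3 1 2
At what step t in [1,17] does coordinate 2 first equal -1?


9

t=0: X=(-2, -2, 4, 1), d=1 → -e1, X_1=(-3, -2, 4, 1)
t=1: X=(-3, -2, 4, 1), d=4 → +e3, X_2=(-3, -2, 5, 1)
t=2: X=(-3, -2, 5, 1), d=0 → +e1, X_3=(-2, -2, 5, 1)
t=3: X=(-2, -2, 5, 1), d=1 → -e1, X_4=(-3, -2, 5, 1)
t=4: X=(-3, -2, 5, 1), d=7 → -e4, X_5=(-3, -2, 5, 0)
t=5: X=(-3, -2, 5, 0), d=4 → +e3, X_6=(-3, -2, 6, 0)
t=6: X=(-3, -2, 6, 0), d=7 → -e4, X_7=(-3, -2, 6, -1)
t=7: X=(-3, -2, 6, -1), d=0 → +e1, X_8=(-2, -2, 6, -1)
t=8: X=(-2, -2, 6, -1), d=2 → +e2, X_9=(-2, -1, 6, -1)
t=9: X=(-2, -1, 6, -1), d=0 → +e1, X_10=(-1, -1, 6, -1)
t=10: X=(-1, -1, 6, -1), d=0 → +e1, X_11=(0, -1, 6, -1)
t=11: X=(0, -1, 6, -1), d=7 → -e4, X_12=(0, -1, 6, -2)
t=12: X=(0, -1, 6, -2), d=1 → -e1, X_13=(-1, -1, 6, -2)
t=13: X=(-1, -1, 6, -2), d=5 → -e3, X_14=(-1, -1, 5, -2)
t=14: X=(-1, -1, 5, -2), d=3 → -e2, X_15=(-1, -2, 5, -2)
t=15: X=(-1, -2, 5, -2), d=1 → -e1, X_16=(-2, -2, 5, -2)
t=16: X=(-2, -2, 5, -2), d=2 → +e2, X_17=(-2, -1, 5, -2)


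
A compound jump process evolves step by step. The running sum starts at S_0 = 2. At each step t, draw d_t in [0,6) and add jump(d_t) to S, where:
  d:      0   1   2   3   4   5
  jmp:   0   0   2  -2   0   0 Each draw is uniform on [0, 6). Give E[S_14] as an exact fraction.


Outcome values over d=0..5: [0, 0, 2, -2, 0, 0]
Σy = 0, Σy² = 8, M = 6
μ = 0/6 = 0,  σ² = 8/6 − (0)² = 4/3
E[S_14] = 2 + 14·(0) = 2

2


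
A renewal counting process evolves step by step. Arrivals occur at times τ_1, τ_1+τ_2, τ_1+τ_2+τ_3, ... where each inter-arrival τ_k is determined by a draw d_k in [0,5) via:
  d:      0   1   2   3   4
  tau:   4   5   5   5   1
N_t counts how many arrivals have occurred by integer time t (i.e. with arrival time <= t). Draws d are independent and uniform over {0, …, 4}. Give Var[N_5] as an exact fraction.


1341414/9765625

Inter-arrival values over d=0..4: [4, 5, 5, 5, 1]
Each d has probability 1/5, so the pmf of τ is: f(1) = 1/5, f(4) = 1/5, f(5) = 3/5
Let p_n(j) = P(N_n = j), with p_0 = [1]. Condition on τ_1: p_n(0) = P(τ > n), and for j >= 1, p_n(j) = Σ_{k<=n} f(k)·p_{n−k}(j−1)
p_1 = [4/5, 1/5]  (j = 0..1)
p_2 = [4/5, 4/25, 1/25]  (j = 0..2)
p_3 = [4/5, 4/25, 4/125, 1/125]  (j = 0..3)
p_4 = [3/5, 9/25, 4/125, 4/625, 1/625]  (j = 0..4)
p_5 = [0, 22/25, 14/125, 4/625, 4/3125, 1/3125]  (j = 0..5)
E[N_5] = Σ j·p_5(j) = 3531/3125;  E[N_5²] = Σ j²·p_5(j) = 4419/3125
Var[N_5] = 4419/3125 − (3531/3125)² = 1341414/9765625


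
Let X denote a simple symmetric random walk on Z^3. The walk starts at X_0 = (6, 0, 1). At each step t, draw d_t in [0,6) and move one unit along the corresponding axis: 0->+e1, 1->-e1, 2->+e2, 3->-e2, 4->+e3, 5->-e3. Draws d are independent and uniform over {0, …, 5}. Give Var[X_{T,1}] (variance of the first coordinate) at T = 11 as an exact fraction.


Outcome values over d=0..5: [1, -1, 0, 0, 0, 0]
Σy = 0, Σy² = 2, M = 6
μ = 0/6 = 0,  σ² = 2/6 − (0)² = 1/3
Independent increments: Var[X_11] = 11·σ² = 11·(1/3) = 11/3

11/3


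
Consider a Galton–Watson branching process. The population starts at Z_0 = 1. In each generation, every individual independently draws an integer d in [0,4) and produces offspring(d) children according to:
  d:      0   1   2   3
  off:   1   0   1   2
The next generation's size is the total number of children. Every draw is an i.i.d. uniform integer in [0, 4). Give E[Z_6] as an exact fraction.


1

Outcome values over d=0..3: [1, 0, 1, 2]
Σy = 4, Σy² = 6, M = 4
μ = 4/4 = 1,  σ² = 6/4 − (1)² = 1/2
E[Z_0] = 1
E[Z_1] = 1·E[Z_0] = 1
E[Z_2] = 1·E[Z_1] = 1
E[Z_3] = 1·E[Z_2] = 1
E[Z_4] = 1·E[Z_3] = 1
E[Z_5] = 1·E[Z_4] = 1
E[Z_6] = 1·E[Z_5] = 1


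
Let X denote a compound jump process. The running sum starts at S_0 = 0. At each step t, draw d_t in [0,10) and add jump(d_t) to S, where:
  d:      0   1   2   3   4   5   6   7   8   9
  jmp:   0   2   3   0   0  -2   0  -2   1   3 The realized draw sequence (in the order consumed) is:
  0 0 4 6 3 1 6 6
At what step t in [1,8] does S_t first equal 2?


t=0: S=0, d=0, jump=0, S_1=0
t=1: S=0, d=0, jump=0, S_2=0
t=2: S=0, d=4, jump=0, S_3=0
t=3: S=0, d=6, jump=0, S_4=0
t=4: S=0, d=3, jump=0, S_5=0
t=5: S=0, d=1, jump=2, S_6=2
t=6: S=2, d=6, jump=0, S_7=2
t=7: S=2, d=6, jump=0, S_8=2

6


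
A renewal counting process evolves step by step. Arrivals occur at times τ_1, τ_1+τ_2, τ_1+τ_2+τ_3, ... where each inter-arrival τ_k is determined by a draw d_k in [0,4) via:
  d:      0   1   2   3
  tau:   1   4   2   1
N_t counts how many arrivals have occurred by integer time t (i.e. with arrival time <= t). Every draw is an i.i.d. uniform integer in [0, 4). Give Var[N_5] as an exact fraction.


287/256

Inter-arrival values over d=0..3: [1, 4, 2, 1]
Each d has probability 1/4, so the pmf of τ is: f(1) = 1/2, f(2) = 1/4, f(4) = 1/4
Let p_n(j) = P(N_n = j), with p_0 = [1]. Condition on τ_1: p_n(0) = P(τ > n), and for j >= 1, p_n(j) = Σ_{k<=n} f(k)·p_{n−k}(j−1)
p_1 = [1/2, 1/2]  (j = 0..1)
p_2 = [1/4, 1/2, 1/4]  (j = 0..2)
p_3 = [1/4, 1/4, 3/8, 1/8]  (j = 0..3)
p_4 = [0, 7/16, 1/4, 1/4, 1/16]  (j = 0..4)
p_5 = [0, 3/16, 13/32, 7/32, 5/32, 1/32]  (j = 0..5)
E[N_5] = Σ j·p_5(j) = 39/16;  E[N_5²] = Σ j²·p_5(j) = 113/16
Var[N_5] = 113/16 − (39/16)² = 287/256


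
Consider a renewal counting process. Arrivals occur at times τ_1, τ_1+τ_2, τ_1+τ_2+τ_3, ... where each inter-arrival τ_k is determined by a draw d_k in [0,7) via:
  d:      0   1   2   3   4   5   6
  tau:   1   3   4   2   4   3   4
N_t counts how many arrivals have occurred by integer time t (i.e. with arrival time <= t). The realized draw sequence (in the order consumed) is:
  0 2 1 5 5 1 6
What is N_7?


draw d_1=0: τ_1=1, arrival time A_1=1
draw d_2=2: τ_2=4, arrival time A_2=5
draw d_3=1: τ_3=3, arrival time A_3=8
draw d_4=5: τ_4=3, arrival time A_4=11
draw d_5=5: τ_5=3, arrival time A_5=14
draw d_6=1: τ_6=3, arrival time A_6=17
draw d_7=6: τ_7=4, arrival time A_7=21
N_t over t=0..7: 0:0 1:1 2:1 3:1 4:1 5:2 6:2 7:2

2


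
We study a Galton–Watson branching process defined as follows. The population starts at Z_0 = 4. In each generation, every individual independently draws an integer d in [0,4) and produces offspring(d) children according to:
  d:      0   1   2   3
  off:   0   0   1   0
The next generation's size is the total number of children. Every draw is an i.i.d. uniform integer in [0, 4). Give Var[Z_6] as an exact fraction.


4095/4194304

Outcome values over d=0..3: [0, 0, 1, 0]
Σy = 1, Σy² = 1, M = 4
μ = 1/4 = 1/4,  σ² = 1/4 − (1/4)² = 3/16
V_0 = 0, E_0 = 4
V_1 = 3/16·E_0 + (1/4)²·V_0 = 3/4;  E_1 = 1
V_2 = 3/16·E_1 + (1/4)²·V_1 = 15/64;  E_2 = 1/4
V_3 = 3/16·E_2 + (1/4)²·V_2 = 63/1024;  E_3 = 1/16
V_4 = 3/16·E_3 + (1/4)²·V_3 = 255/16384;  E_4 = 1/64
V_5 = 3/16·E_4 + (1/4)²·V_4 = 1023/262144;  E_5 = 1/256
V_6 = 3/16·E_5 + (1/4)²·V_5 = 4095/4194304;  E_6 = 1/1024


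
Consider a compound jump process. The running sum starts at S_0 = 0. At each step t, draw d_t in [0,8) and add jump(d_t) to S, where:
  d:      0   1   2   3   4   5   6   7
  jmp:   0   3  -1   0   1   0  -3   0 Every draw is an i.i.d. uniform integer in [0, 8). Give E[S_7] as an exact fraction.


Outcome values over d=0..7: [0, 3, -1, 0, 1, 0, -3, 0]
Σy = 0, Σy² = 20, M = 8
μ = 0/8 = 0,  σ² = 20/8 − (0)² = 5/2
E[S_7] = 0 + 7·(0) = 0

0


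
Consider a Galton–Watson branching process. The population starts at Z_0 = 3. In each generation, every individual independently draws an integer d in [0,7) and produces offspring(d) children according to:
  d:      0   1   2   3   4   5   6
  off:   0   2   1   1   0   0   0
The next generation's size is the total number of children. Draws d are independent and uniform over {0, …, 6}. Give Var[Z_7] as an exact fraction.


Outcome values over d=0..6: [0, 2, 1, 1, 0, 0, 0]
Σy = 4, Σy² = 6, M = 7
μ = 4/7 = 4/7,  σ² = 6/7 − (4/7)² = 26/49
V_0 = 0, E_0 = 3
V_1 = 26/49·E_0 + (4/7)²·V_0 = 78/49;  E_1 = 12/7
V_2 = 26/49·E_1 + (4/7)²·V_1 = 3432/2401;  E_2 = 48/49
V_3 = 26/49·E_2 + (4/7)²·V_2 = 116064/117649;  E_3 = 192/343
V_4 = 26/49·E_3 + (4/7)²·V_3 = 3569280/5764801;  E_4 = 768/2401
V_5 = 26/49·E_4 + (4/7)²·V_4 = 105051648/282475249;  E_5 = 3072/16807
V_6 = 26/49·E_5 + (4/7)²·V_5 = 3023235072/13841287201;  E_6 = 12288/117649
V_7 = 26/49·E_6 + (4/7)²·V_6 = 85959204864/678223072849;  E_7 = 49152/823543

85959204864/678223072849


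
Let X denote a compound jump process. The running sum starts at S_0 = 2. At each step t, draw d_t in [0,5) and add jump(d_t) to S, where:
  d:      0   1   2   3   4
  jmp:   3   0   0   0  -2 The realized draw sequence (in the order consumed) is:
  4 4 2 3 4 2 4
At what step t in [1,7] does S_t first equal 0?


1

t=0: S=2, d=4, jump=-2, S_1=0
t=1: S=0, d=4, jump=-2, S_2=-2
t=2: S=-2, d=2, jump=0, S_3=-2
t=3: S=-2, d=3, jump=0, S_4=-2
t=4: S=-2, d=4, jump=-2, S_5=-4
t=5: S=-4, d=2, jump=0, S_6=-4
t=6: S=-4, d=4, jump=-2, S_7=-6


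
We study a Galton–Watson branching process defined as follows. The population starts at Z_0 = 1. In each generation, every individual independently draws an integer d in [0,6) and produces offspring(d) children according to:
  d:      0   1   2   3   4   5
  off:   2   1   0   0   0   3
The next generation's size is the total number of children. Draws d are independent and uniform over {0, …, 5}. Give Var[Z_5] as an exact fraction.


20/3

Outcome values over d=0..5: [2, 1, 0, 0, 0, 3]
Σy = 6, Σy² = 14, M = 6
μ = 6/6 = 1,  σ² = 14/6 − (1)² = 4/3
V_0 = 0, E_0 = 1
V_1 = 4/3·E_0 + (1)²·V_0 = 4/3;  E_1 = 1
V_2 = 4/3·E_1 + (1)²·V_1 = 8/3;  E_2 = 1
V_3 = 4/3·E_2 + (1)²·V_2 = 4;  E_3 = 1
V_4 = 4/3·E_3 + (1)²·V_3 = 16/3;  E_4 = 1
V_5 = 4/3·E_4 + (1)²·V_4 = 20/3;  E_5 = 1


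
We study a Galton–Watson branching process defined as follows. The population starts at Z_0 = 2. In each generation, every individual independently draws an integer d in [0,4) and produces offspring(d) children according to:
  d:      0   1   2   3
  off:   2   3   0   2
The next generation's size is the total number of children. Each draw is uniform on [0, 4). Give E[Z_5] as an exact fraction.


16807/512

Outcome values over d=0..3: [2, 3, 0, 2]
Σy = 7, Σy² = 17, M = 4
μ = 7/4 = 7/4,  σ² = 17/4 − (7/4)² = 19/16
E[Z_0] = 2
E[Z_1] = 7/4·E[Z_0] = 7/2
E[Z_2] = 7/4·E[Z_1] = 49/8
E[Z_3] = 7/4·E[Z_2] = 343/32
E[Z_4] = 7/4·E[Z_3] = 2401/128
E[Z_5] = 7/4·E[Z_4] = 16807/512


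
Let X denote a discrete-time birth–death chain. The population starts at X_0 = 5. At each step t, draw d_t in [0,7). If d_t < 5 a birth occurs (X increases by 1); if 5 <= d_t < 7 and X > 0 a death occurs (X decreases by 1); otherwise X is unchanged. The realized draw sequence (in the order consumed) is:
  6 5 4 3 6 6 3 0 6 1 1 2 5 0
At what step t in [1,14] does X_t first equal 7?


12

t=0: X=5, d=6 → death, X_1=4
t=1: X=4, d=5 → death, X_2=3
t=2: X=3, d=4 → birth, X_3=4
t=3: X=4, d=3 → birth, X_4=5
t=4: X=5, d=6 → death, X_5=4
t=5: X=4, d=6 → death, X_6=3
t=6: X=3, d=3 → birth, X_7=4
t=7: X=4, d=0 → birth, X_8=5
t=8: X=5, d=6 → death, X_9=4
t=9: X=4, d=1 → birth, X_10=5
t=10: X=5, d=1 → birth, X_11=6
t=11: X=6, d=2 → birth, X_12=7
t=12: X=7, d=5 → death, X_13=6
t=13: X=6, d=0 → birth, X_14=7


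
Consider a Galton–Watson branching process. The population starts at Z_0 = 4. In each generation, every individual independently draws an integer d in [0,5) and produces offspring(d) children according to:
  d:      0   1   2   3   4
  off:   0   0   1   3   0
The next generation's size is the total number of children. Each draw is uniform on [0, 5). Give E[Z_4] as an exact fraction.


Outcome values over d=0..4: [0, 0, 1, 3, 0]
Σy = 4, Σy² = 10, M = 5
μ = 4/5 = 4/5,  σ² = 10/5 − (4/5)² = 34/25
E[Z_0] = 4
E[Z_1] = 4/5·E[Z_0] = 16/5
E[Z_2] = 4/5·E[Z_1] = 64/25
E[Z_3] = 4/5·E[Z_2] = 256/125
E[Z_4] = 4/5·E[Z_3] = 1024/625

1024/625


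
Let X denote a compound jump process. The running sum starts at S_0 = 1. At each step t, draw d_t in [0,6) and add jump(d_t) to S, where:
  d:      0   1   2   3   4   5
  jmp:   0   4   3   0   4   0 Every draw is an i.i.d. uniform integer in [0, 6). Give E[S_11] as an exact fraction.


127/6

Outcome values over d=0..5: [0, 4, 3, 0, 4, 0]
Σy = 11, Σy² = 41, M = 6
μ = 11/6 = 11/6,  σ² = 41/6 − (11/6)² = 125/36
E[S_11] = 1 + 11·(11/6) = 127/6


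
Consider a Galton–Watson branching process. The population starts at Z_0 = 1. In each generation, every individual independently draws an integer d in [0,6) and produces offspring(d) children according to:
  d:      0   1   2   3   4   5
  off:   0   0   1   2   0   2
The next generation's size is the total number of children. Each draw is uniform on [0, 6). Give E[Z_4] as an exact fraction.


Outcome values over d=0..5: [0, 0, 1, 2, 0, 2]
Σy = 5, Σy² = 9, M = 6
μ = 5/6 = 5/6,  σ² = 9/6 − (5/6)² = 29/36
E[Z_0] = 1
E[Z_1] = 5/6·E[Z_0] = 5/6
E[Z_2] = 5/6·E[Z_1] = 25/36
E[Z_3] = 5/6·E[Z_2] = 125/216
E[Z_4] = 5/6·E[Z_3] = 625/1296

625/1296


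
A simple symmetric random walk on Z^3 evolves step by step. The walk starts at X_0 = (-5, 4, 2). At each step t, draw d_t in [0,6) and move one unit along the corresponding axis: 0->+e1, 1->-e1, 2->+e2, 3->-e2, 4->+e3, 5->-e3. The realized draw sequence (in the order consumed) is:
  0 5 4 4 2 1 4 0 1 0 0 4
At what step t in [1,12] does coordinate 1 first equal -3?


11

t=0: X=(-5, 4, 2), d=0 → +e1, X_1=(-4, 4, 2)
t=1: X=(-4, 4, 2), d=5 → -e3, X_2=(-4, 4, 1)
t=2: X=(-4, 4, 1), d=4 → +e3, X_3=(-4, 4, 2)
t=3: X=(-4, 4, 2), d=4 → +e3, X_4=(-4, 4, 3)
t=4: X=(-4, 4, 3), d=2 → +e2, X_5=(-4, 5, 3)
t=5: X=(-4, 5, 3), d=1 → -e1, X_6=(-5, 5, 3)
t=6: X=(-5, 5, 3), d=4 → +e3, X_7=(-5, 5, 4)
t=7: X=(-5, 5, 4), d=0 → +e1, X_8=(-4, 5, 4)
t=8: X=(-4, 5, 4), d=1 → -e1, X_9=(-5, 5, 4)
t=9: X=(-5, 5, 4), d=0 → +e1, X_10=(-4, 5, 4)
t=10: X=(-4, 5, 4), d=0 → +e1, X_11=(-3, 5, 4)
t=11: X=(-3, 5, 4), d=4 → +e3, X_12=(-3, 5, 5)


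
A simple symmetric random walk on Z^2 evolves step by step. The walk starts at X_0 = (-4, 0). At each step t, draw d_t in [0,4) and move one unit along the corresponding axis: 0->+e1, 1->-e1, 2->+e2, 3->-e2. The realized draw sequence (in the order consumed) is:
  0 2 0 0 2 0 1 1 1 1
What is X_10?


(-4, 2)

t=0: X=(-4, 0), d=0 → +e1, X_1=(-3, 0)
t=1: X=(-3, 0), d=2 → +e2, X_2=(-3, 1)
t=2: X=(-3, 1), d=0 → +e1, X_3=(-2, 1)
t=3: X=(-2, 1), d=0 → +e1, X_4=(-1, 1)
t=4: X=(-1, 1), d=2 → +e2, X_5=(-1, 2)
t=5: X=(-1, 2), d=0 → +e1, X_6=(0, 2)
t=6: X=(0, 2), d=1 → -e1, X_7=(-1, 2)
t=7: X=(-1, 2), d=1 → -e1, X_8=(-2, 2)
t=8: X=(-2, 2), d=1 → -e1, X_9=(-3, 2)
t=9: X=(-3, 2), d=1 → -e1, X_10=(-4, 2)


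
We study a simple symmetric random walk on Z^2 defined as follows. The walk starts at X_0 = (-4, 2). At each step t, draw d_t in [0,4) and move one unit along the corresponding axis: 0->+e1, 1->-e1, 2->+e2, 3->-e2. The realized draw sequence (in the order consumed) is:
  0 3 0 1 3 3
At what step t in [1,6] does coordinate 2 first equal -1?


6

t=0: X=(-4, 2), d=0 → +e1, X_1=(-3, 2)
t=1: X=(-3, 2), d=3 → -e2, X_2=(-3, 1)
t=2: X=(-3, 1), d=0 → +e1, X_3=(-2, 1)
t=3: X=(-2, 1), d=1 → -e1, X_4=(-3, 1)
t=4: X=(-3, 1), d=3 → -e2, X_5=(-3, 0)
t=5: X=(-3, 0), d=3 → -e2, X_6=(-3, -1)


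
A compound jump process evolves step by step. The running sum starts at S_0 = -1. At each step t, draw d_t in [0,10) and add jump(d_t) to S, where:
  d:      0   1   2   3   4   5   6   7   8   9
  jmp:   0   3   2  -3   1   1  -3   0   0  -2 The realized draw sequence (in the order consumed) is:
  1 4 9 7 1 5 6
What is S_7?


2

t=0: S=-1, d=1, jump=3, S_1=2
t=1: S=2, d=4, jump=1, S_2=3
t=2: S=3, d=9, jump=-2, S_3=1
t=3: S=1, d=7, jump=0, S_4=1
t=4: S=1, d=1, jump=3, S_5=4
t=5: S=4, d=5, jump=1, S_6=5
t=6: S=5, d=6, jump=-3, S_7=2


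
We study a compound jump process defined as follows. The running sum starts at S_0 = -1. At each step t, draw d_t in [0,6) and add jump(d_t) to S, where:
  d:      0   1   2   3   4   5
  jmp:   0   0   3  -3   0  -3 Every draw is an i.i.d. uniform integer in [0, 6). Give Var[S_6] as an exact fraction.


Outcome values over d=0..5: [0, 0, 3, -3, 0, -3]
Σy = -3, Σy² = 27, M = 6
μ = -3/6 = -1/2,  σ² = 27/6 − (-1/2)² = 17/4
Independent increments: Var[S_6] = 6·σ² = 6·(17/4) = 51/2

51/2


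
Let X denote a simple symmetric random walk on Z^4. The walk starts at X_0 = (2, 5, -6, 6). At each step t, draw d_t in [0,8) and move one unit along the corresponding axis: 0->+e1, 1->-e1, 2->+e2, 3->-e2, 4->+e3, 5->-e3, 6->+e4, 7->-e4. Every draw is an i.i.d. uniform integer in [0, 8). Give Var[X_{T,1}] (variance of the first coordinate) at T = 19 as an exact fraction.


19/4

Outcome values over d=0..7: [1, -1, 0, 0, 0, 0, 0, 0]
Σy = 0, Σy² = 2, M = 8
μ = 0/8 = 0,  σ² = 2/8 − (0)² = 1/4
Independent increments: Var[X_19] = 19·σ² = 19·(1/4) = 19/4


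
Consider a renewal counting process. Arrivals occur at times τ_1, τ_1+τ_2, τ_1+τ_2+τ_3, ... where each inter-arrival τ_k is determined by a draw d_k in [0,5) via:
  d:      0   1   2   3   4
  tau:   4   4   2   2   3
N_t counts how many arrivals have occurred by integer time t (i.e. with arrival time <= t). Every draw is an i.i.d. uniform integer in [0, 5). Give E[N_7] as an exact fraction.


2

Inter-arrival values over d=0..4: [4, 4, 2, 2, 3]
Each d has probability 1/5, so the pmf of τ is: f(2) = 2/5, f(3) = 1/5, f(4) = 2/5
Renewal equation for m(n) = E[N_n]: condition on τ_1 = k (if k <= n, one arrival plus a fresh copy on the remaining n−k steps): m(n) = F(n) + Σ_{k<=n} f(k)·m(n−k), where F(n) = P(τ <= n) and m(0) = 0
m(1) = F(1) = 0
m(2) = F(2) = 2/5
m(3) = F(3) = 3/5
m(4) = F(4) + f(2)·m(2) = 1 + 2/5·2/5 = 29/25
m(5) = F(5) + f(2)·m(3) + f(3)·m(2) = 1 + 2/5·3/5 + 1/5·2/5 = 33/25
m(6) = F(6) + f(2)·m(4) + f(3)·m(3) + f(4)·m(2) = 1 + 2/5·29/25 + 1/5·3/5 + 2/5·2/5 = 218/125
m(7) = F(7) + f(2)·m(5) + f(3)·m(4) + f(4)·m(3) = 1 + 2/5·33/25 + 1/5·29/25 + 2/5·3/5 = 2
E[N_7] = m(7) = 2


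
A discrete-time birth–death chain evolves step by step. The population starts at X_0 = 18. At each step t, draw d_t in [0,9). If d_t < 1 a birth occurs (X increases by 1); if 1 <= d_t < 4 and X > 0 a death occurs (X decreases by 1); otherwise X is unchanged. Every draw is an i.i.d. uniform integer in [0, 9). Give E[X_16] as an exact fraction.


130/9

X can drop by at most 1 per step and X_0 = 18 > T = 16, so X_t >= 18 − t >= 2 > 0 for every t <= 16: the floor at 0 (the 'and X > 0' condition) never binds. Hence X_16 = X_0 + Σ_{t<16} Y_t with i.i.d. increments Y_t = y(d_t) ∈ {+1, −1, 0}.
Outcome values over d=0..8: [1, -1, -1, -1, 0, 0, 0, 0, 0]
Σy = -2, Σy² = 4, M = 9
μ = -2/9 = -2/9,  σ² = 4/9 − (-2/9)² = 32/81
E[X_16] = 18 + 16·(-2/9) = 130/9


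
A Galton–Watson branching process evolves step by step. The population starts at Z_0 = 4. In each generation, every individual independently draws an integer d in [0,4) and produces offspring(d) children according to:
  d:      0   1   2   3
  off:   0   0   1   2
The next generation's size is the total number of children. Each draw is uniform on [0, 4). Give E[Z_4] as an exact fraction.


Outcome values over d=0..3: [0, 0, 1, 2]
Σy = 3, Σy² = 5, M = 4
μ = 3/4 = 3/4,  σ² = 5/4 − (3/4)² = 11/16
E[Z_0] = 4
E[Z_1] = 3/4·E[Z_0] = 3
E[Z_2] = 3/4·E[Z_1] = 9/4
E[Z_3] = 3/4·E[Z_2] = 27/16
E[Z_4] = 3/4·E[Z_3] = 81/64

81/64


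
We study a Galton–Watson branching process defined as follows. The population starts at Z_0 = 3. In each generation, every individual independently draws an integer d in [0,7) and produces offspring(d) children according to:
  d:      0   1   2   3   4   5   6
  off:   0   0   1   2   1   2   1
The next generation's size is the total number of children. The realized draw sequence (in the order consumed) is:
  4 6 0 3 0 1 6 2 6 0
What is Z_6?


0

gen 0: Z_0=3, draws=[4, 6, 0], offspring=[1, 1, 0], Z_1=2
gen 1: Z_1=2, draws=[3, 0], offspring=[2, 0], Z_2=2
gen 2: Z_2=2, draws=[1, 6], offspring=[0, 1], Z_3=1
gen 3: Z_3=1, draws=[2], offspring=[1], Z_4=1
gen 4: Z_4=1, draws=[6], offspring=[1], Z_5=1
gen 5: Z_5=1, draws=[0], offspring=[0], Z_6=0


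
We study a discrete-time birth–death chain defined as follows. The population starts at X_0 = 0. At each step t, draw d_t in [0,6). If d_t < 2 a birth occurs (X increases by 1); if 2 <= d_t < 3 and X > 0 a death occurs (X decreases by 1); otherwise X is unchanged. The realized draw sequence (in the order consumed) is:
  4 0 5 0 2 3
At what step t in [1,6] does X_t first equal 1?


t=0: X=0, d=4 → hold, X_1=0
t=1: X=0, d=0 → birth, X_2=1
t=2: X=1, d=5 → hold, X_3=1
t=3: X=1, d=0 → birth, X_4=2
t=4: X=2, d=2 → death, X_5=1
t=5: X=1, d=3 → hold, X_6=1

2


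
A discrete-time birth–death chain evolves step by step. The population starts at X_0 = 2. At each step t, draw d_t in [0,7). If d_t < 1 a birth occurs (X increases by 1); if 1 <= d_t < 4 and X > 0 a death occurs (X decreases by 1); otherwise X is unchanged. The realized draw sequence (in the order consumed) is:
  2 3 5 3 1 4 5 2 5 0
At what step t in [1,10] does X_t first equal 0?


2

t=0: X=2, d=2 → death, X_1=1
t=1: X=1, d=3 → death, X_2=0
t=2: X=0, d=5 → hold, X_3=0
t=3: X=0, d=3 → hold, X_4=0
t=4: X=0, d=1 → hold, X_5=0
t=5: X=0, d=4 → hold, X_6=0
t=6: X=0, d=5 → hold, X_7=0
t=7: X=0, d=2 → hold, X_8=0
t=8: X=0, d=5 → hold, X_9=0
t=9: X=0, d=0 → birth, X_10=1


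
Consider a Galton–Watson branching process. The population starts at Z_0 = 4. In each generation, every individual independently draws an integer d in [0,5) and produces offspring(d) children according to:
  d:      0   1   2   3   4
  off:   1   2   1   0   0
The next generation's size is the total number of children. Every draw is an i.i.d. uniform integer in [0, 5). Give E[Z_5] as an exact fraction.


4096/3125

Outcome values over d=0..4: [1, 2, 1, 0, 0]
Σy = 4, Σy² = 6, M = 5
μ = 4/5 = 4/5,  σ² = 6/5 − (4/5)² = 14/25
E[Z_0] = 4
E[Z_1] = 4/5·E[Z_0] = 16/5
E[Z_2] = 4/5·E[Z_1] = 64/25
E[Z_3] = 4/5·E[Z_2] = 256/125
E[Z_4] = 4/5·E[Z_3] = 1024/625
E[Z_5] = 4/5·E[Z_4] = 4096/3125


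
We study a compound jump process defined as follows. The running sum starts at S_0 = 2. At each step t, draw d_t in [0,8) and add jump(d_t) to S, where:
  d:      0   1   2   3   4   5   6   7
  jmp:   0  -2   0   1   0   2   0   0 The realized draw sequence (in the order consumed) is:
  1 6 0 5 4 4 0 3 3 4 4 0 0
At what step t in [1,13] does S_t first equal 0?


t=0: S=2, d=1, jump=-2, S_1=0
t=1: S=0, d=6, jump=0, S_2=0
t=2: S=0, d=0, jump=0, S_3=0
t=3: S=0, d=5, jump=2, S_4=2
t=4: S=2, d=4, jump=0, S_5=2
t=5: S=2, d=4, jump=0, S_6=2
t=6: S=2, d=0, jump=0, S_7=2
t=7: S=2, d=3, jump=1, S_8=3
t=8: S=3, d=3, jump=1, S_9=4
t=9: S=4, d=4, jump=0, S_10=4
t=10: S=4, d=4, jump=0, S_11=4
t=11: S=4, d=0, jump=0, S_12=4
t=12: S=4, d=0, jump=0, S_13=4

1


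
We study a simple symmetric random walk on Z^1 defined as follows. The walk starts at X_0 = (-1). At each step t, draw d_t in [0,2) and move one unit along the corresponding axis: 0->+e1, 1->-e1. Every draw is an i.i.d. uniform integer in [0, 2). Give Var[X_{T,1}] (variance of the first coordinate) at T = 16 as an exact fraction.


Outcome values over d=0..1: [1, -1]
Σy = 0, Σy² = 2, M = 2
μ = 0/2 = 0,  σ² = 2/2 − (0)² = 1
Independent increments: Var[X_16] = 16·σ² = 16·(1) = 16

16


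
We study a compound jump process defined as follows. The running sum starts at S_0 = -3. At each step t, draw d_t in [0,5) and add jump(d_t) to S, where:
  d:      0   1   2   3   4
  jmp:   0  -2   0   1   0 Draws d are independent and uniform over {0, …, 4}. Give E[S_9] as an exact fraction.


-24/5

Outcome values over d=0..4: [0, -2, 0, 1, 0]
Σy = -1, Σy² = 5, M = 5
μ = -1/5 = -1/5,  σ² = 5/5 − (-1/5)² = 24/25
E[S_9] = -3 + 9·(-1/5) = -24/5


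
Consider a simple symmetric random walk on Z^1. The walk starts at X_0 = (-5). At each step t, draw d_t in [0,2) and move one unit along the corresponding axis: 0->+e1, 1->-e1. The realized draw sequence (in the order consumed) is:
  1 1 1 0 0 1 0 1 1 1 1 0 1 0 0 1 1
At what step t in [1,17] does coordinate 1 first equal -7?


2

t=0: X=(-5), d=1 → -e1, X_1=(-6)
t=1: X=(-6), d=1 → -e1, X_2=(-7)
t=2: X=(-7), d=1 → -e1, X_3=(-8)
t=3: X=(-8), d=0 → +e1, X_4=(-7)
t=4: X=(-7), d=0 → +e1, X_5=(-6)
t=5: X=(-6), d=1 → -e1, X_6=(-7)
t=6: X=(-7), d=0 → +e1, X_7=(-6)
t=7: X=(-6), d=1 → -e1, X_8=(-7)
t=8: X=(-7), d=1 → -e1, X_9=(-8)
t=9: X=(-8), d=1 → -e1, X_10=(-9)
t=10: X=(-9), d=1 → -e1, X_11=(-10)
t=11: X=(-10), d=0 → +e1, X_12=(-9)
t=12: X=(-9), d=1 → -e1, X_13=(-10)
t=13: X=(-10), d=0 → +e1, X_14=(-9)
t=14: X=(-9), d=0 → +e1, X_15=(-8)
t=15: X=(-8), d=1 → -e1, X_16=(-9)
t=16: X=(-9), d=1 → -e1, X_17=(-10)


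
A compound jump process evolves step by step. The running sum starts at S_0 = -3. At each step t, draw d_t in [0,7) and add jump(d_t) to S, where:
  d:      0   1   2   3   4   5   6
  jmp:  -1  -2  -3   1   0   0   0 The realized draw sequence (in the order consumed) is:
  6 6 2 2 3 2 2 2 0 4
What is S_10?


-18

t=0: S=-3, d=6, jump=0, S_1=-3
t=1: S=-3, d=6, jump=0, S_2=-3
t=2: S=-3, d=2, jump=-3, S_3=-6
t=3: S=-6, d=2, jump=-3, S_4=-9
t=4: S=-9, d=3, jump=1, S_5=-8
t=5: S=-8, d=2, jump=-3, S_6=-11
t=6: S=-11, d=2, jump=-3, S_7=-14
t=7: S=-14, d=2, jump=-3, S_8=-17
t=8: S=-17, d=0, jump=-1, S_9=-18
t=9: S=-18, d=4, jump=0, S_10=-18


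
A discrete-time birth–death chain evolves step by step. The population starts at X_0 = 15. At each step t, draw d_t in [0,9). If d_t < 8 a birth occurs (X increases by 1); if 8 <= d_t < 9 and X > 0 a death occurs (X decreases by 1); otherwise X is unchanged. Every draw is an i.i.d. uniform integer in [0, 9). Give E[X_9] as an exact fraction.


22

X can drop by at most 1 per step and X_0 = 15 > T = 9, so X_t >= 15 − t >= 6 > 0 for every t <= 9: the floor at 0 (the 'and X > 0' condition) never binds. Hence X_9 = X_0 + Σ_{t<9} Y_t with i.i.d. increments Y_t = y(d_t) ∈ {+1, −1, 0}.
Outcome values over d=0..8: [1, 1, 1, 1, 1, 1, 1, 1, -1]
Σy = 7, Σy² = 9, M = 9
μ = 7/9 = 7/9,  σ² = 9/9 − (7/9)² = 32/81
E[X_9] = 15 + 9·(7/9) = 22


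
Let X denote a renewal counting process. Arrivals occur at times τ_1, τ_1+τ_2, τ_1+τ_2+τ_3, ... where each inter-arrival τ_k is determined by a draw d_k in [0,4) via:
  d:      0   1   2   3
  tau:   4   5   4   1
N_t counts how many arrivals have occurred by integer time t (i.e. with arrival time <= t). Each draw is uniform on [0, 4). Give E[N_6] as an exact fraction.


6357/4096

Inter-arrival values over d=0..3: [4, 5, 4, 1]
Each d has probability 1/4, so the pmf of τ is: f(1) = 1/4, f(4) = 1/2, f(5) = 1/4
Renewal equation for m(n) = E[N_n]: condition on τ_1 = k (if k <= n, one arrival plus a fresh copy on the remaining n−k steps): m(n) = F(n) + Σ_{k<=n} f(k)·m(n−k), where F(n) = P(τ <= n) and m(0) = 0
m(1) = F(1) = 1/4
m(2) = F(2) + f(1)·m(1) = 1/4 + 1/4·1/4 = 5/16
m(3) = F(3) + f(1)·m(2) = 1/4 + 1/4·5/16 = 21/64
m(4) = F(4) + f(1)·m(3) = 3/4 + 1/4·21/64 = 213/256
m(5) = F(5) + f(1)·m(4) + f(4)·m(1) = 1 + 1/4·213/256 + 1/2·1/4 = 1365/1024
m(6) = F(6) + f(1)·m(5) + f(4)·m(2) + f(5)·m(1) = 1 + 1/4·1365/1024 + 1/2·5/16 + 1/4·1/4 = 6357/4096
E[N_6] = m(6) = 6357/4096


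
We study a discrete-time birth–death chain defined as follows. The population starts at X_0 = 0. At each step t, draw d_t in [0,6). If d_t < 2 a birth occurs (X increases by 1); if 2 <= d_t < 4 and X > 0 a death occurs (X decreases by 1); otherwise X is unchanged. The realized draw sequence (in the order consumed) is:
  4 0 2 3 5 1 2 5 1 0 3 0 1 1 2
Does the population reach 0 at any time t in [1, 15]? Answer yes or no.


t=0: X=0, d=4 → hold, X_1=0
t=1: X=0, d=0 → birth, X_2=1
t=2: X=1, d=2 → death, X_3=0
t=3: X=0, d=3 → hold, X_4=0
t=4: X=0, d=5 → hold, X_5=0
t=5: X=0, d=1 → birth, X_6=1
t=6: X=1, d=2 → death, X_7=0
t=7: X=0, d=5 → hold, X_8=0
t=8: X=0, d=1 → birth, X_9=1
t=9: X=1, d=0 → birth, X_10=2
t=10: X=2, d=3 → death, X_11=1
t=11: X=1, d=0 → birth, X_12=2
t=12: X=2, d=1 → birth, X_13=3
t=13: X=3, d=1 → birth, X_14=4
t=14: X=4, d=2 → death, X_15=3

yes


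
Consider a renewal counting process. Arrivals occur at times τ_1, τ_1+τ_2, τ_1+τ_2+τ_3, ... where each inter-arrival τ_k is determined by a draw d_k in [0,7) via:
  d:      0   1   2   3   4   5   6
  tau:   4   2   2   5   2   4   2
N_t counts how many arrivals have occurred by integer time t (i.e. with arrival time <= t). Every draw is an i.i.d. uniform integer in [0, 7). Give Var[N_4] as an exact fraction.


Inter-arrival values over d=0..6: [4, 2, 2, 5, 2, 4, 2]
Each d has probability 1/7, so the pmf of τ is: f(2) = 4/7, f(4) = 2/7, f(5) = 1/7
Let p_n(j) = P(N_n = j), with p_0 = [1]. Condition on τ_1: p_n(0) = P(τ > n), and for j >= 1, p_n(j) = Σ_{k<=n} f(k)·p_{n−k}(j−1)
p_1 = [1]  (j = 0)
p_2 = [3/7, 4/7]  (j = 0..1)
p_3 = [3/7, 4/7]  (j = 0..1)
p_4 = [1/7, 26/49, 16/49]  (j = 0..2)
E[N_4] = Σ j·p_4(j) = 58/49;  E[N_4²] = Σ j²·p_4(j) = 90/49
Var[N_4] = 90/49 − (58/49)² = 1046/2401

1046/2401


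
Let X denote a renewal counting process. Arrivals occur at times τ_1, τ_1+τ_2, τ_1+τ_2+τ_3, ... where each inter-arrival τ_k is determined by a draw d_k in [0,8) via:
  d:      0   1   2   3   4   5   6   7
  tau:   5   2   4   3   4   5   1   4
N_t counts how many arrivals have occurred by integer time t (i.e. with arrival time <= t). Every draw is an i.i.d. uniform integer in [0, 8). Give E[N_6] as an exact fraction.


Inter-arrival values over d=0..7: [5, 2, 4, 3, 4, 5, 1, 4]
Each d has probability 1/8, so the pmf of τ is: f(1) = 1/8, f(2) = 1/8, f(3) = 1/8, f(4) = 3/8, f(5) = 1/4
Renewal equation for m(n) = E[N_n]: condition on τ_1 = k (if k <= n, one arrival plus a fresh copy on the remaining n−k steps): m(n) = F(n) + Σ_{k<=n} f(k)·m(n−k), where F(n) = P(τ <= n) and m(0) = 0
m(1) = F(1) = 1/8
m(2) = F(2) + f(1)·m(1) = 1/4 + 1/8·1/8 = 17/64
m(3) = F(3) + f(1)·m(2) + f(2)·m(1) = 3/8 + 1/8·17/64 + 1/8·1/8 = 217/512
m(4) = F(4) + f(1)·m(3) + f(2)·m(2) + f(3)·m(1) = 3/4 + 1/8·217/512 + 1/8·17/64 + 1/8·1/8 = 3489/4096
m(5) = F(5) + f(1)·m(4) + f(2)·m(3) + f(3)·m(2) + f(4)·m(1) = 1 + 1/8·3489/4096 + 1/8·217/512 + 1/8·17/64 + 3/8·1/8 = 40617/32768
m(6) = F(6) + f(1)·m(5) + f(2)·m(4) + f(3)·m(3) + f(4)·m(2) + f(5)·m(1) = 1 + 1/8·40617/32768 + 1/8·3489/4096 + 1/8·217/512 + 3/8·17/64 + 1/4·1/8 = 378865/262144
E[N_6] = m(6) = 378865/262144

378865/262144


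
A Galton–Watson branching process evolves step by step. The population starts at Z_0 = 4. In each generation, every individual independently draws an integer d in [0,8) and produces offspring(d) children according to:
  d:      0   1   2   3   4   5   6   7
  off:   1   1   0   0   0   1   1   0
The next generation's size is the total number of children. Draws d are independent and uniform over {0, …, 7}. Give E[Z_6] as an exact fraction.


1/16

Outcome values over d=0..7: [1, 1, 0, 0, 0, 1, 1, 0]
Σy = 4, Σy² = 4, M = 8
μ = 4/8 = 1/2,  σ² = 4/8 − (1/2)² = 1/4
E[Z_0] = 4
E[Z_1] = 1/2·E[Z_0] = 2
E[Z_2] = 1/2·E[Z_1] = 1
E[Z_3] = 1/2·E[Z_2] = 1/2
E[Z_4] = 1/2·E[Z_3] = 1/4
E[Z_5] = 1/2·E[Z_4] = 1/8
E[Z_6] = 1/2·E[Z_5] = 1/16


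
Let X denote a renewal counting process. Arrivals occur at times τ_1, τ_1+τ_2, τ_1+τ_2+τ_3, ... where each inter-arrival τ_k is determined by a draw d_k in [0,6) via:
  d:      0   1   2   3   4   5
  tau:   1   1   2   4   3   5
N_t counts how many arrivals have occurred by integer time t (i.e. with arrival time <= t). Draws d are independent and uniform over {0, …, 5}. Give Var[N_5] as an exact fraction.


Inter-arrival values over d=0..5: [1, 1, 2, 4, 3, 5]
Each d has probability 1/6, so the pmf of τ is: f(1) = 1/3, f(2) = 1/6, f(3) = 1/6, f(4) = 1/6, f(5) = 1/6
Let p_n(j) = P(N_n = j), with p_0 = [1]. Condition on τ_1: p_n(0) = P(τ > n), and for j >= 1, p_n(j) = Σ_{k<=n} f(k)·p_{n−k}(j−1)
p_1 = [2/3, 1/3]  (j = 0..1)
p_2 = [1/2, 7/18, 1/9]  (j = 0..2)
p_3 = [1/3, 4/9, 5/27, 1/27]  (j = 0..3)
p_4 = [1/6, 17/36, 29/108, 13/162, 1/81]  (j = 0..4)
p_5 = [0, 17/36, 19/54, 5/36, 8/243, 1/243]  (j = 0..5)
E[N_5] = Σ j·p_5(j) = 424/243;  E[N_5²] = Σ j²·p_5(j) = 203/54
Var[N_5] = 203/54 − (424/243)² = 84409/118098

84409/118098
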